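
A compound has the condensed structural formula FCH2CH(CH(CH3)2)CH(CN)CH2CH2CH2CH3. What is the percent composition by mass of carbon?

71.31%

Element totals:
  C: 11
  H: 20
  F: 1
  N: 1
Molecular formula: C11H20FN.
Molar mass = 185.286 g/mol.
Mass from C: 11 × 12.011 = 132.121 g/mol.
%C = 132.121 / 185.286 × 100 = 71.31%.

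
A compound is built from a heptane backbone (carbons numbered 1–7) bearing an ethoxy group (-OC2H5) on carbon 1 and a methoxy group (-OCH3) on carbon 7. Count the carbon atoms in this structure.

10

Atom tally by fragment:
  C2H5OCH2 → C:3 H:7 O:1
  CH2 → C:1 H:2
  CH2 → C:1 H:2
  CH2 → C:1 H:2
  CH2 → C:1 H:2
  CH2 → C:1 H:2
  CH2OCH3 → C:2 H:5 O:1
Element totals:
  C: 10
  H: 22
  O: 2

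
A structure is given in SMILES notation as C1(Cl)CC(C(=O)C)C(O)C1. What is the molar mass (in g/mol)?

Atom tally by fragment:
  cyclopentane ring core → C:5 H:10
  (− 3 ring H displaced by substituents)
  + Cl → Cl:1
  + COCH3 → C:2 H:3 O:1
  + OH → O:1 H:1
Element totals:
  C: 7
  H: 11
  Cl: 1
  O: 2
Molecular formula: C7H11ClO2.
  M = 7(12.011) + 11(1.008) + 35.45 + 2(15.999)
    = 84.077 + 11.088 + 35.450 + 31.998 = 162.613

162.61 g/mol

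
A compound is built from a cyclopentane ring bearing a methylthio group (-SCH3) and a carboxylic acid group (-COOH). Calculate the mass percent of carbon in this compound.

Atom tally by fragment:
  cyclopentane ring core → C:5 H:10
  (− 2 ring H displaced by substituents)
  + SCH3 → C:1 H:3 S:1
  + COOH → C:1 H:1 O:2
Element totals:
  C: 7
  H: 12
  O: 2
  S: 1
Molecular formula: C7H12O2S.
Molar mass = 160.231 g/mol.
Mass from C: 7 × 12.011 = 84.077 g/mol.
%C = 84.077 / 160.231 × 100 = 52.47%.

52.47%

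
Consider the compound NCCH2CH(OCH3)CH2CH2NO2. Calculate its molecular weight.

Atom tally by fragment:
  NCCH2 → C:2 H:2 N:1
  CH(OCH3) → C:2 H:4 O:1
  CH2 → C:1 H:2
  CH2NO2 → C:1 H:2 N:1 O:2
Element totals:
  C: 6
  H: 10
  N: 2
  O: 3
Molecular formula: C6H10N2O3.
  M = 6(12.011) + 10(1.008) + 2(14.007) + 3(15.999)
    = 72.066 + 10.080 + 28.014 + 47.997 = 158.157

158.16 g/mol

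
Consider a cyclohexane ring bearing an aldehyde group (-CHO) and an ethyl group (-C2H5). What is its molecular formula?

C9H16O

Atom tally by fragment:
  cyclohexane ring core → C:6 H:12
  (− 2 ring H displaced by substituents)
  + CHO → C:1 H:1 O:1
  + C2H5 → C:2 H:5
Element totals:
  C: 9
  H: 16
  O: 1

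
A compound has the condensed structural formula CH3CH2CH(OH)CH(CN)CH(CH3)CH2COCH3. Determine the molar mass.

183.25 g/mol

Element totals:
  C: 10
  H: 17
  N: 1
  O: 2
Molecular formula: C10H17NO2.
  M = 10(12.011) + 17(1.008) + 14.007 + 2(15.999)
    = 120.110 + 17.136 + 14.007 + 31.998 = 183.251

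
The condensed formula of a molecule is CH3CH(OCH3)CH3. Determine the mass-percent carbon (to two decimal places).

64.82%

Atom tally by fragment:
  CH3 → C:1 H:3
  CH(OCH3) → C:2 H:4 O:1
  CH3 → C:1 H:3
Element totals:
  C: 4
  H: 10
  O: 1
Molecular formula: C4H10O.
Molar mass = 74.123 g/mol.
Mass from C: 4 × 12.011 = 48.044 g/mol.
%C = 48.044 / 74.123 × 100 = 64.82%.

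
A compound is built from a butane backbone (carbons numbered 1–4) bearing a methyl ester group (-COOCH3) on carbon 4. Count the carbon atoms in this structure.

Atom tally by fragment:
  CH3 → C:1 H:3
  CH2 → C:1 H:2
  CH2 → C:1 H:2
  CH2COOCH3 → C:3 H:5 O:2
Element totals:
  C: 6
  H: 12
  O: 2

6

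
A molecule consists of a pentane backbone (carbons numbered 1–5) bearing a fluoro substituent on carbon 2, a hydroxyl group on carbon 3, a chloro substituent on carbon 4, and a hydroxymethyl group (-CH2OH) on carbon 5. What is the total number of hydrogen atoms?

12

Atom tally by fragment:
  CH3 → C:1 H:3
  CH(F) → C:1 H:1 F:1
  CH(OH) → C:1 H:2 O:1
  CH(Cl) → C:1 H:1 Cl:1
  CH2CH2OH → C:2 H:5 O:1
Element totals:
  C: 6
  H: 12
  Cl: 1
  F: 1
  O: 2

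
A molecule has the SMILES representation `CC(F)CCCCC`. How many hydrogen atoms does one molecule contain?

Atom tally by fragment:
  CH3 → C:1 H:3
  CH(F) → C:1 H:1 F:1
  CH2 → C:1 H:2
  CH2 → C:1 H:2
  CH2 → C:1 H:2
  CH2 → C:1 H:2
  CH3 → C:1 H:3
Element totals:
  C: 7
  H: 15
  F: 1

15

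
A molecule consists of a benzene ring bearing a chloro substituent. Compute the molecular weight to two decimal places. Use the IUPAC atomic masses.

Atom tally by fragment:
  benzene ring core → C:6 H:6
  (− 1 ring H displaced by substituents)
  + Cl → Cl:1
Element totals:
  C: 6
  H: 5
  Cl: 1
Molecular formula: C6H5Cl.
  M = 6(12.011) + 5(1.008) + 35.45
    = 72.066 + 5.040 + 35.450 = 112.556

112.56 g/mol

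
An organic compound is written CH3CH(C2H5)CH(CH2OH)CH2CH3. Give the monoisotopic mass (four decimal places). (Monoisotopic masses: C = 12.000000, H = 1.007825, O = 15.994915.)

Atom tally by fragment:
  CH3 → C:1 H:3
  CH(C2H5) → C:3 H:6
  CH(CH2OH) → C:2 H:4 O:1
  CH2 → C:1 H:2
  CH3 → C:1 H:3
Element totals:
  C: 8
  H: 18
  O: 1
Molecular formula: C8H18O.
  M = 8(12.0) + 18(1.007825) + 15.994915
    = 96.000000 + 18.140850 + 15.994915 = 130.135765

130.1358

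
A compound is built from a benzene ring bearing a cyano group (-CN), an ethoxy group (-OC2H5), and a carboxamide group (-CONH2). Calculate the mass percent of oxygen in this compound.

16.82%

Atom tally by fragment:
  benzene ring core → C:6 H:6
  (− 3 ring H displaced by substituents)
  + CN → C:1 N:1
  + OC2H5 → C:2 H:5 O:1
  + CONH2 → C:1 H:2 O:1 N:1
Element totals:
  C: 10
  H: 10
  N: 2
  O: 2
Molecular formula: C10H10N2O2.
Molar mass = 190.202 g/mol.
Mass from O: 2 × 15.999 = 31.998 g/mol.
%O = 31.998 / 190.202 × 100 = 16.82%.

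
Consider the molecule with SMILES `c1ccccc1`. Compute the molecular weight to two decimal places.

Atom tally by fragment:
  benzene ring core → C:6 H:6
Element totals:
  C: 6
  H: 6
Molecular formula: C6H6.
  M = 6(12.011) + 6(1.008)
    = 72.066 + 6.048 = 78.114

78.11 g/mol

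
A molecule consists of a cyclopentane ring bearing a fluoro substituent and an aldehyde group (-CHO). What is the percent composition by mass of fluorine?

16.36%

Atom tally by fragment:
  cyclopentane ring core → C:5 H:10
  (− 2 ring H displaced by substituents)
  + F → F:1
  + CHO → C:1 H:1 O:1
Element totals:
  C: 6
  H: 9
  F: 1
  O: 1
Molecular formula: C6H9FO.
Molar mass = 116.135 g/mol.
Mass from F: 1 × 18.998 = 18.998 g/mol.
%F = 18.998 / 116.135 × 100 = 16.36%.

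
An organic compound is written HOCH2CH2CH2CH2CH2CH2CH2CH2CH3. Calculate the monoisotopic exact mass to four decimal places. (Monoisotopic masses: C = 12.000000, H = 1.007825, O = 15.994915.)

144.1514

Element totals:
  C: 9
  H: 20
  O: 1
Molecular formula: C9H20O.
  M = 9(12.0) + 20(1.007825) + 15.994915
    = 108.000000 + 20.156500 + 15.994915 = 144.151415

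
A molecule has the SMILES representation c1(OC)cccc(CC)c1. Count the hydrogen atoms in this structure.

12

Atom tally by fragment:
  benzene ring core → C:6 H:6
  (− 2 ring H displaced by substituents)
  + OCH3 → C:1 H:3 O:1
  + C2H5 → C:2 H:5
Element totals:
  C: 9
  H: 12
  O: 1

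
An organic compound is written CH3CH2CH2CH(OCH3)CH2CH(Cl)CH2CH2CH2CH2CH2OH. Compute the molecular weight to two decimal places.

236.78 g/mol

Atom tally by fragment:
  CH3 → C:1 H:3
  CH2 → C:1 H:2
  CH2 → C:1 H:2
  CH(OCH3) → C:2 H:4 O:1
  CH2 → C:1 H:2
  CH(Cl) → C:1 H:1 Cl:1
  CH2 → C:1 H:2
  CH2 → C:1 H:2
  CH2 → C:1 H:2
  CH2CH2OH → C:2 H:5 O:1
Element totals:
  C: 12
  H: 25
  Cl: 1
  O: 2
Molecular formula: C12H25ClO2.
  M = 12(12.011) + 25(1.008) + 35.45 + 2(15.999)
    = 144.132 + 25.200 + 35.450 + 31.998 = 236.780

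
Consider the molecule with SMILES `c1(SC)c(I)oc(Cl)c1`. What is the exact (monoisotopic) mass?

273.8716

Atom tally by fragment:
  furan ring core → C:4 H:4 O:1
  (− 3 ring H displaced by substituents)
  + SCH3 → C:1 H:3 S:1
  + I → I:1
  + Cl → Cl:1
Element totals:
  C: 5
  H: 4
  Cl: 1
  I: 1
  O: 1
  S: 1
Molecular formula: C5H4ClIOS.
  M = 5(12.0) + 4(1.007825) + 34.968853 + 126.904472 + 15.994915 + 31.972071
    = 60.000000 + 4.031300 + 34.968853 + 126.904472 + 15.994915 + 31.972071 = 273.871611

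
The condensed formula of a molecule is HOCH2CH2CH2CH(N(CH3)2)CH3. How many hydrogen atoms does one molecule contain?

Element totals:
  C: 7
  H: 17
  N: 1
  O: 1

17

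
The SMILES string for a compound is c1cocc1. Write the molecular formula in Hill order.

Atom tally by fragment:
  furan ring core → C:4 H:4 O:1
Element totals:
  C: 4
  H: 4
  O: 1

C4H4O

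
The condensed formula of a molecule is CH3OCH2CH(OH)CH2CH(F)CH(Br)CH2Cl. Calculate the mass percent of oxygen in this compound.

Atom tally by fragment:
  CH3OCH2 → C:2 H:5 O:1
  CH(OH) → C:1 H:2 O:1
  CH2 → C:1 H:2
  CH(F) → C:1 H:1 F:1
  CH(Br) → C:1 H:1 Br:1
  CH2Cl → C:1 H:2 Cl:1
Element totals:
  C: 7
  H: 13
  Br: 1
  Cl: 1
  F: 1
  O: 2
Molecular formula: C7H13BrClFO2.
Molar mass = 263.531 g/mol.
Mass from O: 2 × 15.999 = 31.998 g/mol.
%O = 31.998 / 263.531 × 100 = 12.14%.

12.14%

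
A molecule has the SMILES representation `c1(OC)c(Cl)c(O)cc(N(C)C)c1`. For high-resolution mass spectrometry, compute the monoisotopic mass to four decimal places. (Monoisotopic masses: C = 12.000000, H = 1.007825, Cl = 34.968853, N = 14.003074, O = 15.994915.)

201.0557

Atom tally by fragment:
  benzene ring core → C:6 H:6
  (− 4 ring H displaced by substituents)
  + OCH3 → C:1 H:3 O:1
  + Cl → Cl:1
  + OH → O:1 H:1
  + N(CH3)2 → N:1 C:2 H:6
Element totals:
  C: 9
  H: 12
  Cl: 1
  N: 1
  O: 2
Molecular formula: C9H12ClNO2.
  M = 9(12.0) + 12(1.007825) + 34.968853 + 14.003074 + 2(15.994915)
    = 108.000000 + 12.093900 + 34.968853 + 14.003074 + 31.989830 = 201.055657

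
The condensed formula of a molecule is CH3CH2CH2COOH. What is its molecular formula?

Atom tally by fragment:
  CH3 → C:1 H:3
  CH2 → C:1 H:2
  CH2COOH → C:2 H:3 O:2
Element totals:
  C: 4
  H: 8
  O: 2

C4H8O2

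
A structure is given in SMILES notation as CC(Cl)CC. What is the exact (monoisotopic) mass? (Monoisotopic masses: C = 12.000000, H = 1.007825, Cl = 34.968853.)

92.0393

Atom tally by fragment:
  CH3 → C:1 H:3
  CH(Cl) → C:1 H:1 Cl:1
  CH2 → C:1 H:2
  CH3 → C:1 H:3
Element totals:
  C: 4
  H: 9
  Cl: 1
Molecular formula: C4H9Cl.
  M = 4(12.0) + 9(1.007825) + 34.968853
    = 48.000000 + 9.070425 + 34.968853 = 92.039278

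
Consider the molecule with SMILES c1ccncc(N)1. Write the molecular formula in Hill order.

C5H6N2

Atom tally by fragment:
  pyridine ring core → C:5 H:5 N:1
  (− 1 ring H displaced by substituents)
  + NH2 → N:1 H:2
Element totals:
  C: 5
  H: 6
  N: 2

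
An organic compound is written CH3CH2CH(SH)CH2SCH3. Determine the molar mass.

136.27 g/mol

Atom tally by fragment:
  CH3 → C:1 H:3
  CH2 → C:1 H:2
  CH(SH) → C:1 H:2 S:1
  CH2SCH3 → C:2 H:5 S:1
Element totals:
  C: 5
  H: 12
  S: 2
Molecular formula: C5H12S2.
  M = 5(12.011) + 12(1.008) + 2(32.06)
    = 60.055 + 12.096 + 64.120 = 136.271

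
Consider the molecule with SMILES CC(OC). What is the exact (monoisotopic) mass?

60.0575

Atom tally by fragment:
  CH3 → C:1 H:3
  CH2OCH3 → C:2 H:5 O:1
Element totals:
  C: 3
  H: 8
  O: 1
Molecular formula: C3H8O.
  M = 3(12.0) + 8(1.007825) + 15.994915
    = 36.000000 + 8.062600 + 15.994915 = 60.057515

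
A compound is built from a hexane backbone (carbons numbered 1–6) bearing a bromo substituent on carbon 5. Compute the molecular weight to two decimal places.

Atom tally by fragment:
  CH3 → C:1 H:3
  CH2 → C:1 H:2
  CH2 → C:1 H:2
  CH2 → C:1 H:2
  CH(Br) → C:1 H:1 Br:1
  CH3 → C:1 H:3
Element totals:
  C: 6
  H: 13
  Br: 1
Molecular formula: C6H13Br.
  M = 6(12.011) + 13(1.008) + 79.904
    = 72.066 + 13.104 + 79.904 = 165.074

165.07 g/mol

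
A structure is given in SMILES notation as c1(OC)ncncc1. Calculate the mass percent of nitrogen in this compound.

25.44%

Atom tally by fragment:
  pyrimidine ring core → C:4 H:4 N:2
  (− 1 ring H displaced by substituents)
  + OCH3 → C:1 H:3 O:1
Element totals:
  C: 5
  H: 6
  N: 2
  O: 1
Molecular formula: C5H6N2O.
Molar mass = 110.116 g/mol.
Mass from N: 2 × 14.007 = 28.014 g/mol.
%N = 28.014 / 110.116 × 100 = 25.44%.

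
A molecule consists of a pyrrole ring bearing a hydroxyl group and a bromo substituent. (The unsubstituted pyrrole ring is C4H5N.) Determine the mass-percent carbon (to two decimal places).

Atom tally by fragment:
  pyrrole ring core → C:4 H:5 N:1
  (− 2 ring H displaced by substituents)
  + OH → O:1 H:1
  + Br → Br:1
Element totals:
  C: 4
  H: 4
  Br: 1
  N: 1
  O: 1
Molecular formula: C4H4BrNO.
Molar mass = 161.986 g/mol.
Mass from C: 4 × 12.011 = 48.044 g/mol.
%C = 48.044 / 161.986 × 100 = 29.66%.

29.66%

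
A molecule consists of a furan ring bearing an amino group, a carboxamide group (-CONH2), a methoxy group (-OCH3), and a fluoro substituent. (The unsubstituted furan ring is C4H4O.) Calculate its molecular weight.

174.13 g/mol

Atom tally by fragment:
  furan ring core → C:4 H:4 O:1
  (− 4 ring H displaced by substituents)
  + NH2 → N:1 H:2
  + CONH2 → C:1 H:2 O:1 N:1
  + OCH3 → C:1 H:3 O:1
  + F → F:1
Element totals:
  C: 6
  H: 7
  F: 1
  N: 2
  O: 3
Molecular formula: C6H7FN2O3.
  M = 6(12.011) + 7(1.008) + 18.998 + 2(14.007) + 3(15.999)
    = 72.066 + 7.056 + 18.998 + 28.014 + 47.997 = 174.131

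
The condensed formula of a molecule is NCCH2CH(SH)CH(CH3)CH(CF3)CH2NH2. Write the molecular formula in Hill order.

C8H13F3N2S

Atom tally by fragment:
  NCCH2 → C:2 H:2 N:1
  CH(SH) → C:1 H:2 S:1
  CH(CH3) → C:2 H:4
  CH(CF3) → C:2 H:1 F:3
  CH2NH2 → C:1 H:4 N:1
Element totals:
  C: 8
  H: 13
  F: 3
  N: 2
  S: 1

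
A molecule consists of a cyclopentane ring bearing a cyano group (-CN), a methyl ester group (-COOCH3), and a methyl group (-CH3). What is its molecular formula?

Atom tally by fragment:
  cyclopentane ring core → C:5 H:10
  (− 3 ring H displaced by substituents)
  + CN → C:1 N:1
  + COOCH3 → C:2 H:3 O:2
  + CH3 → C:1 H:3
Element totals:
  C: 9
  H: 13
  N: 1
  O: 2

C9H13NO2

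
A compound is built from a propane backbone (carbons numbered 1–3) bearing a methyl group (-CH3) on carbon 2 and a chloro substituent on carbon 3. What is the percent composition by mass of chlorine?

Atom tally by fragment:
  CH3 → C:1 H:3
  CH(CH3) → C:2 H:4
  CH2Cl → C:1 H:2 Cl:1
Element totals:
  C: 4
  H: 9
  Cl: 1
Molecular formula: C4H9Cl.
Molar mass = 92.566 g/mol.
Mass from Cl: 1 × 35.45 = 35.450 g/mol.
%Cl = 35.450 / 92.566 × 100 = 38.30%.

38.30%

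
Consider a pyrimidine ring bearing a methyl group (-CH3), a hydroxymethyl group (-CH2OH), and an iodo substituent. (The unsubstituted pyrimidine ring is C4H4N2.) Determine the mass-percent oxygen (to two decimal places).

Atom tally by fragment:
  pyrimidine ring core → C:4 H:4 N:2
  (− 3 ring H displaced by substituents)
  + CH3 → C:1 H:3
  + CH2OH → C:1 H:3 O:1
  + I → I:1
Element totals:
  C: 6
  H: 7
  I: 1
  N: 2
  O: 1
Molecular formula: C6H7IN2O.
Molar mass = 250.039 g/mol.
Mass from O: 1 × 15.999 = 15.999 g/mol.
%O = 15.999 / 250.039 × 100 = 6.40%.

6.40%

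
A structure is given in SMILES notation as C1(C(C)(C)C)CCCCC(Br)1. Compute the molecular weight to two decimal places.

Atom tally by fragment:
  cyclohexane ring core → C:6 H:12
  (− 2 ring H displaced by substituents)
  + C(CH3)3 → C:4 H:9
  + Br → Br:1
Element totals:
  C: 10
  H: 19
  Br: 1
Molecular formula: C10H19Br.
  M = 10(12.011) + 19(1.008) + 79.904
    = 120.110 + 19.152 + 79.904 = 219.166

219.17 g/mol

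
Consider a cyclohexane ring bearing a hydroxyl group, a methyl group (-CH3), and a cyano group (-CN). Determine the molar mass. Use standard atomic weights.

139.20 g/mol

Atom tally by fragment:
  cyclohexane ring core → C:6 H:12
  (− 3 ring H displaced by substituents)
  + OH → O:1 H:1
  + CH3 → C:1 H:3
  + CN → C:1 N:1
Element totals:
  C: 8
  H: 13
  N: 1
  O: 1
Molecular formula: C8H13NO.
  M = 8(12.011) + 13(1.008) + 14.007 + 15.999
    = 96.088 + 13.104 + 14.007 + 15.999 = 139.198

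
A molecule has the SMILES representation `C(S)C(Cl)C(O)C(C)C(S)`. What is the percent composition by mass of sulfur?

31.94%

Atom tally by fragment:
  HSCH2 → C:1 H:3 S:1
  CH(Cl) → C:1 H:1 Cl:1
  CH(OH) → C:1 H:2 O:1
  CH(CH3) → C:2 H:4
  CH2SH → C:1 H:3 S:1
Element totals:
  C: 6
  H: 13
  Cl: 1
  O: 1
  S: 2
Molecular formula: C6H13ClOS2.
Molar mass = 200.739 g/mol.
Mass from S: 2 × 32.06 = 64.120 g/mol.
%S = 64.120 / 200.739 × 100 = 31.94%.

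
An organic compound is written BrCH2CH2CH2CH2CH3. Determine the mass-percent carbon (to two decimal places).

39.76%

Atom tally by fragment:
  BrCH2 → C:1 H:2 Br:1
  CH2 → C:1 H:2
  CH2 → C:1 H:2
  CH2 → C:1 H:2
  CH3 → C:1 H:3
Element totals:
  C: 5
  H: 11
  Br: 1
Molecular formula: C5H11Br.
Molar mass = 151.047 g/mol.
Mass from C: 5 × 12.011 = 60.055 g/mol.
%C = 60.055 / 151.047 × 100 = 39.76%.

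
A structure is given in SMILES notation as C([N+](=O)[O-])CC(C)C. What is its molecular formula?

C5H11NO2

Atom tally by fragment:
  O2NCH2 → C:1 H:2 N:1 O:2
  CH2 → C:1 H:2
  CH(CH3) → C:2 H:4
  CH3 → C:1 H:3
Element totals:
  C: 5
  H: 11
  N: 1
  O: 2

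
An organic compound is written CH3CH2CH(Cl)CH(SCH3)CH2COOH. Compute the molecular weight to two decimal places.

Atom tally by fragment:
  CH3 → C:1 H:3
  CH2 → C:1 H:2
  CH(Cl) → C:1 H:1 Cl:1
  CH(SCH3) → C:2 H:4 S:1
  CH2COOH → C:2 H:3 O:2
Element totals:
  C: 7
  H: 13
  Cl: 1
  O: 2
  S: 1
Molecular formula: C7H13ClO2S.
  M = 7(12.011) + 13(1.008) + 35.45 + 2(15.999) + 32.06
    = 84.077 + 13.104 + 35.450 + 31.998 + 32.060 = 196.689

196.69 g/mol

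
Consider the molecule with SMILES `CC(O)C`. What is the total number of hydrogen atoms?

Atom tally by fragment:
  CH3 → C:1 H:3
  CH(OH) → C:1 H:2 O:1
  CH3 → C:1 H:3
Element totals:
  C: 3
  H: 8
  O: 1

8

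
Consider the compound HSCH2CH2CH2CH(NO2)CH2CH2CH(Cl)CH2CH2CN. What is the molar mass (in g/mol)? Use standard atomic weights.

264.77 g/mol

Element totals:
  C: 10
  H: 17
  Cl: 1
  N: 2
  O: 2
  S: 1
Molecular formula: C10H17ClN2O2S.
  M = 10(12.011) + 17(1.008) + 35.45 + 2(14.007) + 2(15.999) + 32.06
    = 120.110 + 17.136 + 35.450 + 28.014 + 31.998 + 32.060 = 264.768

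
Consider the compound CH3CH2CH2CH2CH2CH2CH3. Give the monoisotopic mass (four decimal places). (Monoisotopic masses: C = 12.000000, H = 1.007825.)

Atom tally by fragment:
  CH3 → C:1 H:3
  CH2 → C:1 H:2
  CH2 → C:1 H:2
  CH2 → C:1 H:2
  CH2 → C:1 H:2
  CH2 → C:1 H:2
  CH3 → C:1 H:3
Element totals:
  C: 7
  H: 16
Molecular formula: C7H16.
  M = 7(12.0) + 16(1.007825)
    = 84.000000 + 16.125200 = 100.125200

100.1252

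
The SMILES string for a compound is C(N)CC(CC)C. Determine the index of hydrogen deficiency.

Atom tally by fragment:
  H2NCH2 → C:1 H:4 N:1
  CH2 → C:1 H:2
  CH(C2H5) → C:3 H:6
  CH3 → C:1 H:3
Element totals:
  C: 6
  H: 15
  N: 1
Molecular formula: C6H15N.
DoU = (2C + 2 + N − H − X) / 2 = (2·6 + 2 + 1 − 15 − 0) / 2 = 0.

0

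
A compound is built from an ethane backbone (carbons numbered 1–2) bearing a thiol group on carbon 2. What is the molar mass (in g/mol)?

Atom tally by fragment:
  CH3 → C:1 H:3
  CH2SH → C:1 H:3 S:1
Element totals:
  C: 2
  H: 6
  S: 1
Molecular formula: C2H6S.
  M = 2(12.011) + 6(1.008) + 32.06
    = 24.022 + 6.048 + 32.060 = 62.130

62.13 g/mol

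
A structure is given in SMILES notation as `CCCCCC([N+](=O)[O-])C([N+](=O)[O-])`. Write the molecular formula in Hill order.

Atom tally by fragment:
  CH3 → C:1 H:3
  CH2 → C:1 H:2
  CH2 → C:1 H:2
  CH2 → C:1 H:2
  CH2 → C:1 H:2
  CH(NO2) → C:1 H:1 N:1 O:2
  CH2NO2 → C:1 H:2 N:1 O:2
Element totals:
  C: 7
  H: 14
  N: 2
  O: 4

C7H14N2O4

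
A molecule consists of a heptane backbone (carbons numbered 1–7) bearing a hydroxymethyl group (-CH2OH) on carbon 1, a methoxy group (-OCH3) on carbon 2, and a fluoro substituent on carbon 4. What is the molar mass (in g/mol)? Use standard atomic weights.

Atom tally by fragment:
  HOCH2CH2 → C:2 H:5 O:1
  CH(OCH3) → C:2 H:4 O:1
  CH2 → C:1 H:2
  CH(F) → C:1 H:1 F:1
  CH2 → C:1 H:2
  CH2 → C:1 H:2
  CH3 → C:1 H:3
Element totals:
  C: 9
  H: 19
  F: 1
  O: 2
Molecular formula: C9H19FO2.
  M = 9(12.011) + 19(1.008) + 18.998 + 2(15.999)
    = 108.099 + 19.152 + 18.998 + 31.998 = 178.247

178.25 g/mol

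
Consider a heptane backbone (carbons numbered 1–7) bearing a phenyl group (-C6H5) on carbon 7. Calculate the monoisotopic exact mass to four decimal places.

Atom tally by fragment:
  CH3 → C:1 H:3
  CH2 → C:1 H:2
  CH2 → C:1 H:2
  CH2 → C:1 H:2
  CH2 → C:1 H:2
  CH2 → C:1 H:2
  CH2C6H5 → C:7 H:7
Element totals:
  C: 13
  H: 20
Molecular formula: C13H20.
  M = 13(12.0) + 20(1.007825)
    = 156.000000 + 20.156500 = 176.156500

176.1565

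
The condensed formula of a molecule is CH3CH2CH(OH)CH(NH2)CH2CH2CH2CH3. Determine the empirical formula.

Element totals:
  C: 8
  H: 19
  N: 1
  O: 1
Molecular formula: C8H19NO.
gcd of subscripts (8, 19, 1, 1) = 1, so the empirical formula equals the molecular formula.

C8H19NO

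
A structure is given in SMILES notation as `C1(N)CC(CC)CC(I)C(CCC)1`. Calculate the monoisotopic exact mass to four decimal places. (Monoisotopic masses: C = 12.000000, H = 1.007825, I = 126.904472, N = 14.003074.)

295.0797

Atom tally by fragment:
  cyclohexane ring core → C:6 H:12
  (− 4 ring H displaced by substituents)
  + NH2 → N:1 H:2
  + C2H5 → C:2 H:5
  + I → I:1
  + CH2CH2CH3 → C:3 H:7
Element totals:
  C: 11
  H: 22
  I: 1
  N: 1
Molecular formula: C11H22IN.
  M = 11(12.0) + 22(1.007825) + 126.904472 + 14.003074
    = 132.000000 + 22.172150 + 126.904472 + 14.003074 = 295.079696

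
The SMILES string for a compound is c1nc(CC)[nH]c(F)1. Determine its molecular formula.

C5H7FN2

Atom tally by fragment:
  imidazole ring core → C:3 H:4 N:2
  (− 2 ring H displaced by substituents)
  + C2H5 → C:2 H:5
  + F → F:1
Element totals:
  C: 5
  H: 7
  F: 1
  N: 2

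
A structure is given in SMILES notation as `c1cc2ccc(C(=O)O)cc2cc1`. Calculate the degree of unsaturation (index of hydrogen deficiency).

Atom tally by fragment:
  naphthalene ring system core → C:10 H:8
  (− 1 ring H displaced by substituents)
  + COOH → C:1 H:1 O:2
Element totals:
  C: 11
  H: 8
  O: 2
Molecular formula: C11H8O2.
DoU = (2C + 2 + N − H − X) / 2 = (2·11 + 2 + 0 − 8 − 0) / 2 = 8.

8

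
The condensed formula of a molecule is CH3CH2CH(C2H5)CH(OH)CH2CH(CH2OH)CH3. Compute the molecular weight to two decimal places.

Atom tally by fragment:
  CH3 → C:1 H:3
  CH2 → C:1 H:2
  CH(C2H5) → C:3 H:6
  CH(OH) → C:1 H:2 O:1
  CH2 → C:1 H:2
  CH(CH2OH) → C:2 H:4 O:1
  CH3 → C:1 H:3
Element totals:
  C: 10
  H: 22
  O: 2
Molecular formula: C10H22O2.
  M = 10(12.011) + 22(1.008) + 2(15.999)
    = 120.110 + 22.176 + 31.998 = 174.284

174.28 g/mol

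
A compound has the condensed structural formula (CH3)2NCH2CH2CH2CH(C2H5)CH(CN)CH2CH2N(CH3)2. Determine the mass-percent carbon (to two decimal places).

Atom tally by fragment:
  (CH3)2NCH2 → C:3 H:8 N:1
  CH2 → C:1 H:2
  CH2 → C:1 H:2
  CH(C2H5) → C:3 H:6
  CH(CN) → C:2 H:1 N:1
  CH2 → C:1 H:2
  CH2N(CH3)2 → C:3 H:8 N:1
Element totals:
  C: 14
  H: 29
  N: 3
Molecular formula: C14H29N3.
Molar mass = 239.407 g/mol.
Mass from C: 14 × 12.011 = 168.154 g/mol.
%C = 168.154 / 239.407 × 100 = 70.24%.

70.24%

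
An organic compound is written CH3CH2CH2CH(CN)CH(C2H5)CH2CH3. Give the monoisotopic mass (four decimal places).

Element totals:
  C: 10
  H: 19
  N: 1
Molecular formula: C10H19N.
  M = 10(12.0) + 19(1.007825) + 14.003074
    = 120.000000 + 19.148675 + 14.003074 = 153.151749

153.1517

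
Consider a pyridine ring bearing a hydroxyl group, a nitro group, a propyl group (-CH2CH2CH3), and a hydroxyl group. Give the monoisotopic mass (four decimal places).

198.0641

Atom tally by fragment:
  pyridine ring core → C:5 H:5 N:1
  (− 4 ring H displaced by substituents)
  + OH → O:1 H:1
  + NO2 → N:1 O:2
  + CH2CH2CH3 → C:3 H:7
  + OH → O:1 H:1
Element totals:
  C: 8
  H: 10
  N: 2
  O: 4
Molecular formula: C8H10N2O4.
  M = 8(12.0) + 10(1.007825) + 2(14.003074) + 4(15.994915)
    = 96.000000 + 10.078250 + 28.006148 + 63.979660 = 198.064058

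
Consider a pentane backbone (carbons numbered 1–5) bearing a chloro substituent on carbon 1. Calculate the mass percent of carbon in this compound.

Atom tally by fragment:
  ClCH2 → C:1 H:2 Cl:1
  CH2 → C:1 H:2
  CH2 → C:1 H:2
  CH2 → C:1 H:2
  CH3 → C:1 H:3
Element totals:
  C: 5
  H: 11
  Cl: 1
Molecular formula: C5H11Cl.
Molar mass = 106.593 g/mol.
Mass from C: 5 × 12.011 = 60.055 g/mol.
%C = 60.055 / 106.593 × 100 = 56.34%.

56.34%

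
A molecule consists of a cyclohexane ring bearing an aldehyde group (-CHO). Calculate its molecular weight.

112.17 g/mol

Atom tally by fragment:
  cyclohexane ring core → C:6 H:12
  (− 1 ring H displaced by substituents)
  + CHO → C:1 H:1 O:1
Element totals:
  C: 7
  H: 12
  O: 1
Molecular formula: C7H12O.
  M = 7(12.011) + 12(1.008) + 15.999
    = 84.077 + 12.096 + 15.999 = 112.172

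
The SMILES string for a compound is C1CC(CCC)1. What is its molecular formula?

Atom tally by fragment:
  cyclopropane ring core → C:3 H:6
  (− 1 ring H displaced by substituents)
  + CH2CH2CH3 → C:3 H:7
Element totals:
  C: 6
  H: 12

C6H12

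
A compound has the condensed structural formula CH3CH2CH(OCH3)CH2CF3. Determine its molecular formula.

C6H11F3O

Atom tally by fragment:
  CH3 → C:1 H:3
  CH2 → C:1 H:2
  CH(OCH3) → C:2 H:4 O:1
  CH2CF3 → C:2 H:2 F:3
Element totals:
  C: 6
  H: 11
  F: 3
  O: 1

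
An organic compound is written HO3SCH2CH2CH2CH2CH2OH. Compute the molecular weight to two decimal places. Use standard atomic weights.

Atom tally by fragment:
  HO3SCH2 → C:1 H:3 S:1 O:3
  CH2 → C:1 H:2
  CH2 → C:1 H:2
  CH2CH2OH → C:2 H:5 O:1
Element totals:
  C: 5
  H: 12
  O: 4
  S: 1
Molecular formula: C5H12O4S.
  M = 5(12.011) + 12(1.008) + 4(15.999) + 32.06
    = 60.055 + 12.096 + 63.996 + 32.060 = 168.207

168.21 g/mol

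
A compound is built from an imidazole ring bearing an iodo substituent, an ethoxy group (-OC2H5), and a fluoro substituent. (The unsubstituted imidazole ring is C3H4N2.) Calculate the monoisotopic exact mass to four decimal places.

Atom tally by fragment:
  imidazole ring core → C:3 H:4 N:2
  (− 3 ring H displaced by substituents)
  + I → I:1
  + OC2H5 → C:2 H:5 O:1
  + F → F:1
Element totals:
  C: 5
  H: 6
  F: 1
  I: 1
  N: 2
  O: 1
Molecular formula: C5H6FIN2O.
  M = 5(12.0) + 6(1.007825) + 18.998403 + 126.904472 + 2(14.003074) + 15.994915
    = 60.000000 + 6.046950 + 18.998403 + 126.904472 + 28.006148 + 15.994915 = 255.950888

255.9509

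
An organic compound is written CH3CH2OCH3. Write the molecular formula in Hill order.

Element totals:
  C: 3
  H: 8
  O: 1

C3H8O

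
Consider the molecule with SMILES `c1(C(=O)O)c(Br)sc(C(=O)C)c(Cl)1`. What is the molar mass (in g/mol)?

Atom tally by fragment:
  thiophene ring core → C:4 H:4 S:1
  (− 4 ring H displaced by substituents)
  + COOH → C:1 H:1 O:2
  + Br → Br:1
  + COCH3 → C:2 H:3 O:1
  + Cl → Cl:1
Element totals:
  C: 7
  H: 4
  Br: 1
  Cl: 1
  O: 3
  S: 1
Molecular formula: C7H4BrClO3S.
  M = 7(12.011) + 4(1.008) + 79.904 + 35.45 + 3(15.999) + 32.06
    = 84.077 + 4.032 + 79.904 + 35.450 + 47.997 + 32.060 = 283.520

283.52 g/mol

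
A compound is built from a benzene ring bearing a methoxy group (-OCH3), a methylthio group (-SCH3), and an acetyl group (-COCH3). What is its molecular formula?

C10H12O2S

Atom tally by fragment:
  benzene ring core → C:6 H:6
  (− 3 ring H displaced by substituents)
  + OCH3 → C:1 H:3 O:1
  + SCH3 → C:1 H:3 S:1
  + COCH3 → C:2 H:3 O:1
Element totals:
  C: 10
  H: 12
  O: 2
  S: 1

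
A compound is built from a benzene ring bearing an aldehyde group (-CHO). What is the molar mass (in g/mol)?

Atom tally by fragment:
  benzene ring core → C:6 H:6
  (− 1 ring H displaced by substituents)
  + CHO → C:1 H:1 O:1
Element totals:
  C: 7
  H: 6
  O: 1
Molecular formula: C7H6O.
  M = 7(12.011) + 6(1.008) + 15.999
    = 84.077 + 6.048 + 15.999 = 106.124

106.12 g/mol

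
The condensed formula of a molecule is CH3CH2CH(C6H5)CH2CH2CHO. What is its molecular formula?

C12H16O

Element totals:
  C: 12
  H: 16
  O: 1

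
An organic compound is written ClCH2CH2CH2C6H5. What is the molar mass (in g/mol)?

154.64 g/mol

Atom tally by fragment:
  ClCH2 → C:1 H:2 Cl:1
  CH2 → C:1 H:2
  CH2C6H5 → C:7 H:7
Element totals:
  C: 9
  H: 11
  Cl: 1
Molecular formula: C9H11Cl.
  M = 9(12.011) + 11(1.008) + 35.45
    = 108.099 + 11.088 + 35.450 = 154.637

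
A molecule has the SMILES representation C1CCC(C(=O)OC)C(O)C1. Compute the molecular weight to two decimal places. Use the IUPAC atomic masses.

158.20 g/mol

Atom tally by fragment:
  cyclohexane ring core → C:6 H:12
  (− 2 ring H displaced by substituents)
  + COOCH3 → C:2 H:3 O:2
  + OH → O:1 H:1
Element totals:
  C: 8
  H: 14
  O: 3
Molecular formula: C8H14O3.
  M = 8(12.011) + 14(1.008) + 3(15.999)
    = 96.088 + 14.112 + 47.997 = 158.197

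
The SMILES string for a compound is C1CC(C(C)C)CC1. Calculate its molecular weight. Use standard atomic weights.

Atom tally by fragment:
  cyclopentane ring core → C:5 H:10
  (− 1 ring H displaced by substituents)
  + CH(CH3)2 → C:3 H:7
Element totals:
  C: 8
  H: 16
Molecular formula: C8H16.
  M = 8(12.011) + 16(1.008)
    = 96.088 + 16.128 = 112.216

112.22 g/mol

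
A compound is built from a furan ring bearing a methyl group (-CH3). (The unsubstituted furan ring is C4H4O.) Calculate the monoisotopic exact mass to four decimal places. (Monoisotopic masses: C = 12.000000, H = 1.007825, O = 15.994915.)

82.0419

Atom tally by fragment:
  furan ring core → C:4 H:4 O:1
  (− 1 ring H displaced by substituents)
  + CH3 → C:1 H:3
Element totals:
  C: 5
  H: 6
  O: 1
Molecular formula: C5H6O.
  M = 5(12.0) + 6(1.007825) + 15.994915
    = 60.000000 + 6.046950 + 15.994915 = 82.041865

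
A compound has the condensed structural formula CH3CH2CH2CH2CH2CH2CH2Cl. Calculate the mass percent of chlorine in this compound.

26.33%

Element totals:
  C: 7
  H: 15
  Cl: 1
Molecular formula: C7H15Cl.
Molar mass = 134.647 g/mol.
Mass from Cl: 1 × 35.45 = 35.450 g/mol.
%Cl = 35.450 / 134.647 × 100 = 26.33%.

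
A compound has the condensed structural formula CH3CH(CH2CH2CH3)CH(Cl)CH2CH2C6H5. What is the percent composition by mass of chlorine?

Element totals:
  C: 14
  H: 21
  Cl: 1
Molecular formula: C14H21Cl.
Molar mass = 224.772 g/mol.
Mass from Cl: 1 × 35.45 = 35.450 g/mol.
%Cl = 35.450 / 224.772 × 100 = 15.77%.

15.77%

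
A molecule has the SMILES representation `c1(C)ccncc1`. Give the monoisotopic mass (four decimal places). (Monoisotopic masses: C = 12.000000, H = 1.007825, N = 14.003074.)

93.0578

Atom tally by fragment:
  pyridine ring core → C:5 H:5 N:1
  (− 1 ring H displaced by substituents)
  + CH3 → C:1 H:3
Element totals:
  C: 6
  H: 7
  N: 1
Molecular formula: C6H7N.
  M = 6(12.0) + 7(1.007825) + 14.003074
    = 72.000000 + 7.054775 + 14.003074 = 93.057849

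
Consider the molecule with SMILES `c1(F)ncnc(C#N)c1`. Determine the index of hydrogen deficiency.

Atom tally by fragment:
  pyrimidine ring core → C:4 H:4 N:2
  (− 2 ring H displaced by substituents)
  + F → F:1
  + CN → C:1 N:1
Element totals:
  C: 5
  H: 2
  F: 1
  N: 3
Molecular formula: C5H2FN3.
DoU = (2C + 2 + N − H − X) / 2 = (2·5 + 2 + 3 − 2 − 1) / 2 = 6.

6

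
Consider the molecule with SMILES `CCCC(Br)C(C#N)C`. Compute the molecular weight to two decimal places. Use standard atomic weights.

190.08 g/mol

Atom tally by fragment:
  CH3 → C:1 H:3
  CH2 → C:1 H:2
  CH2 → C:1 H:2
  CH(Br) → C:1 H:1 Br:1
  CH(CN) → C:2 H:1 N:1
  CH3 → C:1 H:3
Element totals:
  C: 7
  H: 12
  Br: 1
  N: 1
Molecular formula: C7H12BrN.
  M = 7(12.011) + 12(1.008) + 79.904 + 14.007
    = 84.077 + 12.096 + 79.904 + 14.007 = 190.084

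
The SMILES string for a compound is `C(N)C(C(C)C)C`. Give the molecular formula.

Atom tally by fragment:
  H2NCH2 → C:1 H:4 N:1
  CH(CH(CH3)2) → C:4 H:8
  CH3 → C:1 H:3
Element totals:
  C: 6
  H: 15
  N: 1

C6H15N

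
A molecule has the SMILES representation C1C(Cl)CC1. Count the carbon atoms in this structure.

4

Atom tally by fragment:
  cyclobutane ring core → C:4 H:8
  (− 1 ring H displaced by substituents)
  + Cl → Cl:1
Element totals:
  C: 4
  H: 7
  Cl: 1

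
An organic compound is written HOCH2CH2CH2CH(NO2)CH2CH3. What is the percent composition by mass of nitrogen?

9.52%

Atom tally by fragment:
  HOCH2CH2 → C:2 H:5 O:1
  CH2 → C:1 H:2
  CH(NO2) → C:1 H:1 N:1 O:2
  CH2 → C:1 H:2
  CH3 → C:1 H:3
Element totals:
  C: 6
  H: 13
  N: 1
  O: 3
Molecular formula: C6H13NO3.
Molar mass = 147.174 g/mol.
Mass from N: 1 × 14.007 = 14.007 g/mol.
%N = 14.007 / 147.174 × 100 = 9.52%.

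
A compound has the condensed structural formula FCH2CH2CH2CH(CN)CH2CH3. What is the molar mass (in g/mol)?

129.18 g/mol

Atom tally by fragment:
  FCH2 → C:1 H:2 F:1
  CH2 → C:1 H:2
  CH2 → C:1 H:2
  CH(CN) → C:2 H:1 N:1
  CH2 → C:1 H:2
  CH3 → C:1 H:3
Element totals:
  C: 7
  H: 12
  F: 1
  N: 1
Molecular formula: C7H12FN.
  M = 7(12.011) + 12(1.008) + 18.998 + 14.007
    = 84.077 + 12.096 + 18.998 + 14.007 = 129.178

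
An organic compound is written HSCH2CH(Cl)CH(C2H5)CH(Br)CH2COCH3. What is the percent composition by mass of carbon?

37.58%

Element totals:
  C: 9
  H: 16
  Br: 1
  Cl: 1
  O: 1
  S: 1
Molecular formula: C9H16BrClOS.
Molar mass = 287.640 g/mol.
Mass from C: 9 × 12.011 = 108.099 g/mol.
%C = 108.099 / 287.640 × 100 = 37.58%.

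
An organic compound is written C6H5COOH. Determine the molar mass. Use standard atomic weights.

Element totals:
  C: 7
  H: 6
  O: 2
Molecular formula: C7H6O2.
  M = 7(12.011) + 6(1.008) + 2(15.999)
    = 84.077 + 6.048 + 31.998 = 122.123

122.12 g/mol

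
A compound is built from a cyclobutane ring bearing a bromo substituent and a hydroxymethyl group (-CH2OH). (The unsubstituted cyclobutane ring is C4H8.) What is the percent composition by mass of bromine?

48.42%

Atom tally by fragment:
  cyclobutane ring core → C:4 H:8
  (− 2 ring H displaced by substituents)
  + Br → Br:1
  + CH2OH → C:1 H:3 O:1
Element totals:
  C: 5
  H: 9
  Br: 1
  O: 1
Molecular formula: C5H9BrO.
Molar mass = 165.030 g/mol.
Mass from Br: 1 × 79.904 = 79.904 g/mol.
%Br = 79.904 / 165.030 × 100 = 48.42%.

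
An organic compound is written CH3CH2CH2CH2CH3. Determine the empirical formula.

Atom tally by fragment:
  CH3 → C:1 H:3
  CH2 → C:1 H:2
  CH2 → C:1 H:2
  CH2 → C:1 H:2
  CH3 → C:1 H:3
Element totals:
  C: 5
  H: 12
Molecular formula: C5H12.
gcd of subscripts (5, 12) = 1, so the empirical formula equals the molecular formula.

C5H12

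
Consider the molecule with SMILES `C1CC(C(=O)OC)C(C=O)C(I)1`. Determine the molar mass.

282.08 g/mol

Atom tally by fragment:
  cyclopentane ring core → C:5 H:10
  (− 3 ring H displaced by substituents)
  + COOCH3 → C:2 H:3 O:2
  + CHO → C:1 H:1 O:1
  + I → I:1
Element totals:
  C: 8
  H: 11
  I: 1
  O: 3
Molecular formula: C8H11IO3.
  M = 8(12.011) + 11(1.008) + 126.904 + 3(15.999)
    = 96.088 + 11.088 + 126.904 + 47.997 = 282.077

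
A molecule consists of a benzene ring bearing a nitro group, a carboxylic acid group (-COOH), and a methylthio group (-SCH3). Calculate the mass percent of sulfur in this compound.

Atom tally by fragment:
  benzene ring core → C:6 H:6
  (− 3 ring H displaced by substituents)
  + NO2 → N:1 O:2
  + COOH → C:1 H:1 O:2
  + SCH3 → C:1 H:3 S:1
Element totals:
  C: 8
  H: 7
  N: 1
  O: 4
  S: 1
Molecular formula: C8H7NO4S.
Molar mass = 213.207 g/mol.
Mass from S: 1 × 32.06 = 32.060 g/mol.
%S = 32.060 / 213.207 × 100 = 15.04%.

15.04%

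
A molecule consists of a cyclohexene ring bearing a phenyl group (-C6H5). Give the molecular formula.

Atom tally by fragment:
  cyclohexene ring core → C:6 H:10
  (− 1 ring H displaced by substituents)
  + C6H5 → C:6 H:5
Element totals:
  C: 12
  H: 14

C12H14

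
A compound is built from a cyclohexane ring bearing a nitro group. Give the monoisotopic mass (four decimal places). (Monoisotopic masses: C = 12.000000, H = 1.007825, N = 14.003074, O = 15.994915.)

129.0790

Atom tally by fragment:
  cyclohexane ring core → C:6 H:12
  (− 1 ring H displaced by substituents)
  + NO2 → N:1 O:2
Element totals:
  C: 6
  H: 11
  N: 1
  O: 2
Molecular formula: C6H11NO2.
  M = 6(12.0) + 11(1.007825) + 14.003074 + 2(15.994915)
    = 72.000000 + 11.086075 + 14.003074 + 31.989830 = 129.078979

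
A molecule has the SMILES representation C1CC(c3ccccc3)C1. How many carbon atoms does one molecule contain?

10

Atom tally by fragment:
  cyclobutane ring core → C:4 H:8
  (− 1 ring H displaced by substituents)
  + C6H5 → C:6 H:5
Element totals:
  C: 10
  H: 12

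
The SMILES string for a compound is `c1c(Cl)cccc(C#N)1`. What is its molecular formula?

C7H4ClN

Atom tally by fragment:
  benzene ring core → C:6 H:6
  (− 2 ring H displaced by substituents)
  + Cl → Cl:1
  + CN → C:1 N:1
Element totals:
  C: 7
  H: 4
  Cl: 1
  N: 1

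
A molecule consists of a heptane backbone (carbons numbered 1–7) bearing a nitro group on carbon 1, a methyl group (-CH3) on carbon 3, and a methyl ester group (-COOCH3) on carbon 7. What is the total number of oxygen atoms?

4

Atom tally by fragment:
  O2NCH2 → C:1 H:2 N:1 O:2
  CH2 → C:1 H:2
  CH(CH3) → C:2 H:4
  CH2 → C:1 H:2
  CH2 → C:1 H:2
  CH2 → C:1 H:2
  CH2COOCH3 → C:3 H:5 O:2
Element totals:
  C: 10
  H: 19
  N: 1
  O: 4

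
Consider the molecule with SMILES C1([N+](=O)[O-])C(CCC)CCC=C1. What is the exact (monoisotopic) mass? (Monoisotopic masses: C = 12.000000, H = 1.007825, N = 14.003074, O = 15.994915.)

Atom tally by fragment:
  cyclohexene ring core → C:6 H:10
  (− 2 ring H displaced by substituents)
  + NO2 → N:1 O:2
  + CH2CH2CH3 → C:3 H:7
Element totals:
  C: 9
  H: 15
  N: 1
  O: 2
Molecular formula: C9H15NO2.
  M = 9(12.0) + 15(1.007825) + 14.003074 + 2(15.994915)
    = 108.000000 + 15.117375 + 14.003074 + 31.989830 = 169.110279

169.1103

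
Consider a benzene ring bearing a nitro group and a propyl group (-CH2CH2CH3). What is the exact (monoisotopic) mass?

Atom tally by fragment:
  benzene ring core → C:6 H:6
  (− 2 ring H displaced by substituents)
  + NO2 → N:1 O:2
  + CH2CH2CH3 → C:3 H:7
Element totals:
  C: 9
  H: 11
  N: 1
  O: 2
Molecular formula: C9H11NO2.
  M = 9(12.0) + 11(1.007825) + 14.003074 + 2(15.994915)
    = 108.000000 + 11.086075 + 14.003074 + 31.989830 = 165.078979

165.0790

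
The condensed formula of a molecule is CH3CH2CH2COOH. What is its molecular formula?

C4H8O2

Atom tally by fragment:
  CH3 → C:1 H:3
  CH2 → C:1 H:2
  CH2COOH → C:2 H:3 O:2
Element totals:
  C: 4
  H: 8
  O: 2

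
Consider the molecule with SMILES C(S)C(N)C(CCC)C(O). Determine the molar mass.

163.28 g/mol

Atom tally by fragment:
  HSCH2 → C:1 H:3 S:1
  CH(NH2) → C:1 H:3 N:1
  CH(CH2CH2CH3) → C:4 H:8
  CH2OH → C:1 H:3 O:1
Element totals:
  C: 7
  H: 17
  N: 1
  O: 1
  S: 1
Molecular formula: C7H17NOS.
  M = 7(12.011) + 17(1.008) + 14.007 + 15.999 + 32.06
    = 84.077 + 17.136 + 14.007 + 15.999 + 32.060 = 163.279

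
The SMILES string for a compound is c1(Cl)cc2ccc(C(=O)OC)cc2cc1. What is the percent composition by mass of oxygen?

Atom tally by fragment:
  naphthalene ring system core → C:10 H:8
  (− 2 ring H displaced by substituents)
  + Cl → Cl:1
  + COOCH3 → C:2 H:3 O:2
Element totals:
  C: 12
  H: 9
  Cl: 1
  O: 2
Molecular formula: C12H9ClO2.
Molar mass = 220.652 g/mol.
Mass from O: 2 × 15.999 = 31.998 g/mol.
%O = 31.998 / 220.652 × 100 = 14.50%.

14.50%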